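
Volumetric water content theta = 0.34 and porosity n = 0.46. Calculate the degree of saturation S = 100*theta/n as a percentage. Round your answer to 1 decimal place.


Step 1: S = 100 * theta_v / n
Step 2: S = 100 * 0.34 / 0.46
Step 3: S = 73.9%

73.9


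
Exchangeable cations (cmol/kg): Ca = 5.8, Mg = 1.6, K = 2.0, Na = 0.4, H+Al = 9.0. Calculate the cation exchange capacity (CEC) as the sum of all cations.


Step 1: CEC = Ca + Mg + K + Na + (H+Al)
Step 2: CEC = 5.8 + 1.6 + 2.0 + 0.4 + 9.0
Step 3: CEC = 18.8 cmol/kg

18.8


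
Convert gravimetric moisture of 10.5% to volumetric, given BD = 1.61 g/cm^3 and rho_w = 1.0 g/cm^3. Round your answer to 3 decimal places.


Step 1: theta = (w / 100) * BD / rho_w
Step 2: theta = (10.5 / 100) * 1.61 / 1.0
Step 3: theta = 0.105 * 1.61
Step 4: theta = 0.169

0.169


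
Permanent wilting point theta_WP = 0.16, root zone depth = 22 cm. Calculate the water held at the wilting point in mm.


Step 1: Water (mm) = theta_WP * depth * 10
Step 2: Water = 0.16 * 22 * 10
Step 3: Water = 35.2 mm

35.2


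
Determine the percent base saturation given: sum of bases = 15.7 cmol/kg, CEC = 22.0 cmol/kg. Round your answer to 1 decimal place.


Step 1: BS = 100 * (sum of bases) / CEC
Step 2: BS = 100 * 15.7 / 22.0
Step 3: BS = 71.4%

71.4


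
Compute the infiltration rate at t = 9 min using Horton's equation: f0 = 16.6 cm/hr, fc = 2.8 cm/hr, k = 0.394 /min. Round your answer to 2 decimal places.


Step 1: f = fc + (f0 - fc) * exp(-k * t)
Step 2: exp(-0.394 * 9) = 0.02884
Step 3: f = 2.8 + (16.6 - 2.8) * 0.02884
Step 4: f = 2.8 + 13.8 * 0.02884
Step 5: f = 3.2 cm/hr

3.2


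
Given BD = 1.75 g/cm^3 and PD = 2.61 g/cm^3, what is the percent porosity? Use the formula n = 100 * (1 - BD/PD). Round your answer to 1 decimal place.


Step 1: Formula: n = 100 * (1 - BD / PD)
Step 2: n = 100 * (1 - 1.75 / 2.61)
Step 3: n = 100 * (1 - 0.6705)
Step 4: n = 33.0%

33.0


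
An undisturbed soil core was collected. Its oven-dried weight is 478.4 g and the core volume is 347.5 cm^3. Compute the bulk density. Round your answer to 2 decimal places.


Step 1: Identify the formula: BD = dry mass / volume
Step 2: Substitute values: BD = 478.4 / 347.5
Step 3: BD = 1.38 g/cm^3

1.38


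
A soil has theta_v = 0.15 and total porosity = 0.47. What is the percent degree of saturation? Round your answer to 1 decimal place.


Step 1: S = 100 * theta_v / n
Step 2: S = 100 * 0.15 / 0.47
Step 3: S = 31.9%

31.9


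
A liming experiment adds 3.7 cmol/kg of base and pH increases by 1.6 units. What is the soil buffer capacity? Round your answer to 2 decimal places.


Step 1: BC = change in base / change in pH
Step 2: BC = 3.7 / 1.6
Step 3: BC = 2.31 cmol/(kg*pH unit)

2.31


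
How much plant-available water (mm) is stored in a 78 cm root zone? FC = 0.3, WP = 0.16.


Step 1: Available water = (FC - WP) * depth * 10
Step 2: AW = (0.3 - 0.16) * 78 * 10
Step 3: AW = 0.14 * 78 * 10
Step 4: AW = 109.2 mm

109.2


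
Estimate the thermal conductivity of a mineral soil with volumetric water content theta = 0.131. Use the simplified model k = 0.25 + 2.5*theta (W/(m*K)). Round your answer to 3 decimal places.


Step 1: k = 0.25 + 2.5 * theta
Step 2: k = 0.25 + 2.5 * 0.131
Step 3: k = 0.25 + 0.328
Step 4: k = 0.578 W/(m*K)

0.578


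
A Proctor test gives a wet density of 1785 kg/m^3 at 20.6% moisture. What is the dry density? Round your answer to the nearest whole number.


Step 1: Dry density = wet density / (1 + w/100)
Step 2: Dry density = 1785 / (1 + 20.6/100)
Step 3: Dry density = 1785 / 1.206
Step 4: Dry density = 1480 kg/m^3

1480


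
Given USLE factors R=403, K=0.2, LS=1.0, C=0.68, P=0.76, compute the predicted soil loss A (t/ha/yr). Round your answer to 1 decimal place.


Step 1: A = R * K * LS * C * P
Step 2: R * K = 403 * 0.2 = 80.6
Step 3: (R*K) * LS = 80.6 * 1.0 = 80.6
Step 4: * C * P = 80.6 * 0.68 * 0.76 = 41.7
Step 5: A = 41.7 t/(ha*yr)

41.7


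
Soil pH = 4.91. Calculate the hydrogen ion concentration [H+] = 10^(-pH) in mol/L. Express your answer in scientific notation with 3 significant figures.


Step 1: [H+] = 10^(-pH)
Step 2: [H+] = 10^(-4.91)
Step 3: [H+] = 1.23e-05 mol/L

1.23e-05


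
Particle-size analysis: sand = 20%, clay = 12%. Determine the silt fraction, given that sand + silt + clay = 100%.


Step 1: sand + silt + clay = 100%
Step 2: silt = 100 - sand - clay
Step 3: silt = 100 - 20 - 12
Step 4: silt = 68%

68


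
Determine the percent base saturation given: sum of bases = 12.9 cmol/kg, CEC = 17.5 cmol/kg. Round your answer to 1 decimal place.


Step 1: BS = 100 * (sum of bases) / CEC
Step 2: BS = 100 * 12.9 / 17.5
Step 3: BS = 73.7%

73.7


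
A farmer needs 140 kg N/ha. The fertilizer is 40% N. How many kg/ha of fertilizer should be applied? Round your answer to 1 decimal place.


Step 1: Fertilizer rate = target N / (N content / 100)
Step 2: Rate = 140 / (40 / 100)
Step 3: Rate = 140 / 0.4
Step 4: Rate = 350.0 kg/ha

350.0


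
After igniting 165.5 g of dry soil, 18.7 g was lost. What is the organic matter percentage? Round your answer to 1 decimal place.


Step 1: OM% = 100 * LOI / sample mass
Step 2: OM = 100 * 18.7 / 165.5
Step 3: OM = 11.3%

11.3


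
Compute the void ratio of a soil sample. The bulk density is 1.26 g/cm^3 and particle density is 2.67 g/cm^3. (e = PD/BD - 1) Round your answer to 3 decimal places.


Step 1: e = PD / BD - 1
Step 2: e = 2.67 / 1.26 - 1
Step 3: e = 2.11905 - 1
Step 4: e = 1.119

1.119


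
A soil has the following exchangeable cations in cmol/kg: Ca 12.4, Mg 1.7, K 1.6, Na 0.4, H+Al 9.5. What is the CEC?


Step 1: CEC = Ca + Mg + K + Na + (H+Al)
Step 2: CEC = 12.4 + 1.7 + 1.6 + 0.4 + 9.5
Step 3: CEC = 25.6 cmol/kg

25.6


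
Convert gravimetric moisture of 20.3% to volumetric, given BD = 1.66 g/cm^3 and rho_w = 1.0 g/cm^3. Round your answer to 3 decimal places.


Step 1: theta = (w / 100) * BD / rho_w
Step 2: theta = (20.3 / 100) * 1.66 / 1.0
Step 3: theta = 0.203 * 1.66
Step 4: theta = 0.337

0.337


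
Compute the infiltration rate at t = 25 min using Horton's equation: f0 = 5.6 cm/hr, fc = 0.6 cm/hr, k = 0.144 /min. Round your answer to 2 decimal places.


Step 1: f = fc + (f0 - fc) * exp(-k * t)
Step 2: exp(-0.144 * 25) = 0.027324
Step 3: f = 0.6 + (5.6 - 0.6) * 0.027324
Step 4: f = 0.6 + 5.0 * 0.027324
Step 5: f = 0.74 cm/hr

0.74


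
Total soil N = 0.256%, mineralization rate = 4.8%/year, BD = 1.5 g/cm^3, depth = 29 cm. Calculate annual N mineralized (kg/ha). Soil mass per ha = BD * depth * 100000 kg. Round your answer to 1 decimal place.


Step 1: Soil mass per ha = BD * depth * 100000 = 1.5 * 29 * 100000 = 4350000 kg
Step 2: Total N pool = soil mass * N%/100 = 4350000 * 0.256/100 = 11136.0 kg/ha
Step 3: N mineralized = N pool * rate%/100 = 11136.0 * 4.8/100 = 534.5 kg/ha/yr

534.5


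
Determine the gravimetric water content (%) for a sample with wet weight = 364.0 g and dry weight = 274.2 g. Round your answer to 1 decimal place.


Step 1: Water mass = wet - dry = 364.0 - 274.2 = 89.8 g
Step 2: w = 100 * water mass / dry mass
Step 3: w = 100 * 89.8 / 274.2 = 32.7%

32.7


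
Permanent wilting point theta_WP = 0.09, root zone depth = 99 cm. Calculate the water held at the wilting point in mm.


Step 1: Water (mm) = theta_WP * depth * 10
Step 2: Water = 0.09 * 99 * 10
Step 3: Water = 89.1 mm

89.1


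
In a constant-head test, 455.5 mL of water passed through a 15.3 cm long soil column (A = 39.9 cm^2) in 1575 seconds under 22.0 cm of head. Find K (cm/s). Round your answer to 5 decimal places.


Step 1: K = Q * L / (A * t * h)
Step 2: Numerator = 455.5 * 15.3 = 6969.15
Step 3: Denominator = 39.9 * 1575 * 22.0 = 1382535.0
Step 4: K = 6969.15 / 1382535.0 = 0.00504 cm/s

0.00504


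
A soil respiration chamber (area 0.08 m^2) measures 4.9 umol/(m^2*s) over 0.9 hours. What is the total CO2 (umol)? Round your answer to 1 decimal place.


Step 1: Convert time to seconds: 0.9 hr * 3600 = 3240.0 s
Step 2: Total = flux * area * time_s
Step 3: Total = 4.9 * 0.08 * 3240.0
Step 4: Total = 1270.1 umol

1270.1


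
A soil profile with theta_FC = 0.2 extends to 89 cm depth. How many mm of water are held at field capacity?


Step 1: Water (mm) = theta_FC * depth (cm) * 10
Step 2: Water = 0.2 * 89 * 10
Step 3: Water = 178.0 mm

178.0


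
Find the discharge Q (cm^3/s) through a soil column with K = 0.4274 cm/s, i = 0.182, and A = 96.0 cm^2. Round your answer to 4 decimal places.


Step 1: Apply Darcy's law: Q = K * i * A
Step 2: Q = 0.4274 * 0.182 * 96.0
Step 3: Q = 7.4675 cm^3/s

7.4675


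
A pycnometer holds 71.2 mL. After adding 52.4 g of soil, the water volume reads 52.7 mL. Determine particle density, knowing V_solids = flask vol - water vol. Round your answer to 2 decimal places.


Step 1: Volume of solids = flask volume - water volume with soil
Step 2: V_solids = 71.2 - 52.7 = 18.5 mL
Step 3: Particle density = mass / V_solids = 52.4 / 18.5 = 2.83 g/cm^3

2.83


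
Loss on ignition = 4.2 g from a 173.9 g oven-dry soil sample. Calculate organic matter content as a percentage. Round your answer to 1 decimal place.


Step 1: OM% = 100 * LOI / sample mass
Step 2: OM = 100 * 4.2 / 173.9
Step 3: OM = 2.4%

2.4


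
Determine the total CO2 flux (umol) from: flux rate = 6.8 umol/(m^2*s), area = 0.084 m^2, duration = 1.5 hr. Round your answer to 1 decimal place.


Step 1: Convert time to seconds: 1.5 hr * 3600 = 5400.0 s
Step 2: Total = flux * area * time_s
Step 3: Total = 6.8 * 0.084 * 5400.0
Step 4: Total = 3084.5 umol

3084.5


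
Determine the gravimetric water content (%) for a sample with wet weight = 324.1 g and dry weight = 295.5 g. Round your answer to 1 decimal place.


Step 1: Water mass = wet - dry = 324.1 - 295.5 = 28.6 g
Step 2: w = 100 * water mass / dry mass
Step 3: w = 100 * 28.6 / 295.5 = 9.7%

9.7


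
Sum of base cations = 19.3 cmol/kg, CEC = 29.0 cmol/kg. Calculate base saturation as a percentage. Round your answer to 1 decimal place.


Step 1: BS = 100 * (sum of bases) / CEC
Step 2: BS = 100 * 19.3 / 29.0
Step 3: BS = 66.6%

66.6


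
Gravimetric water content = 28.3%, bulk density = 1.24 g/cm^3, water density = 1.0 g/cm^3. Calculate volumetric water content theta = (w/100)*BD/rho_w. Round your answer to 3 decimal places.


Step 1: theta = (w / 100) * BD / rho_w
Step 2: theta = (28.3 / 100) * 1.24 / 1.0
Step 3: theta = 0.283 * 1.24
Step 4: theta = 0.351

0.351


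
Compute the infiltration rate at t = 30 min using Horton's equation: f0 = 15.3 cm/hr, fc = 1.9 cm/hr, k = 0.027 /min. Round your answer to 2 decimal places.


Step 1: f = fc + (f0 - fc) * exp(-k * t)
Step 2: exp(-0.027 * 30) = 0.444858
Step 3: f = 1.9 + (15.3 - 1.9) * 0.444858
Step 4: f = 1.9 + 13.4 * 0.444858
Step 5: f = 7.86 cm/hr

7.86


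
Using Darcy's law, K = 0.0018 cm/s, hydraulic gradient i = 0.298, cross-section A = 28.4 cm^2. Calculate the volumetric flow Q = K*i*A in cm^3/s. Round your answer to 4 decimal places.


Step 1: Apply Darcy's law: Q = K * i * A
Step 2: Q = 0.0018 * 0.298 * 28.4
Step 3: Q = 0.0152 cm^3/s

0.0152


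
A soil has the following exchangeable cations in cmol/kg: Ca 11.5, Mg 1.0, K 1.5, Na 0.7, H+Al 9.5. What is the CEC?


Step 1: CEC = Ca + Mg + K + Na + (H+Al)
Step 2: CEC = 11.5 + 1.0 + 1.5 + 0.7 + 9.5
Step 3: CEC = 24.2 cmol/kg

24.2


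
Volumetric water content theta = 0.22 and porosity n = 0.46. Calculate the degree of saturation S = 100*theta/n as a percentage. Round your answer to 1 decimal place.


Step 1: S = 100 * theta_v / n
Step 2: S = 100 * 0.22 / 0.46
Step 3: S = 47.8%

47.8


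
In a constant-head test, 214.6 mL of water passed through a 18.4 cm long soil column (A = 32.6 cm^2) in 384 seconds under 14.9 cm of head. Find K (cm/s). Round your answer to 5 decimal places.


Step 1: K = Q * L / (A * t * h)
Step 2: Numerator = 214.6 * 18.4 = 3948.64
Step 3: Denominator = 32.6 * 384 * 14.9 = 186524.16
Step 4: K = 3948.64 / 186524.16 = 0.02117 cm/s

0.02117


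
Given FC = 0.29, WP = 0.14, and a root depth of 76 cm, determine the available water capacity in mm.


Step 1: Available water = (FC - WP) * depth * 10
Step 2: AW = (0.29 - 0.14) * 76 * 10
Step 3: AW = 0.15 * 76 * 10
Step 4: AW = 114.0 mm

114.0


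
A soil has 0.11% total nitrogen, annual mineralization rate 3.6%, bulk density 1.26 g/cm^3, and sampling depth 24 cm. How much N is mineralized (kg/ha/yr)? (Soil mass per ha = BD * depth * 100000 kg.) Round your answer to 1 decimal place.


Step 1: Soil mass per ha = BD * depth * 100000 = 1.26 * 24 * 100000 = 3024000 kg
Step 2: Total N pool = soil mass * N%/100 = 3024000 * 0.11/100 = 3326.4 kg/ha
Step 3: N mineralized = N pool * rate%/100 = 3326.4 * 3.6/100 = 119.8 kg/ha/yr

119.8


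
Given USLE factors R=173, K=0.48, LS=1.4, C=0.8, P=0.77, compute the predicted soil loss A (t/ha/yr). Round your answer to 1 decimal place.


Step 1: A = R * K * LS * C * P
Step 2: R * K = 173 * 0.48 = 83.04
Step 3: (R*K) * LS = 83.04 * 1.4 = 116.256
Step 4: * C * P = 116.256 * 0.8 * 0.77 = 71.6
Step 5: A = 71.6 t/(ha*yr)

71.6


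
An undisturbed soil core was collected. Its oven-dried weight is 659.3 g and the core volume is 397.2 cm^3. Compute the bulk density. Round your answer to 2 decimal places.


Step 1: Identify the formula: BD = dry mass / volume
Step 2: Substitute values: BD = 659.3 / 397.2
Step 3: BD = 1.66 g/cm^3

1.66


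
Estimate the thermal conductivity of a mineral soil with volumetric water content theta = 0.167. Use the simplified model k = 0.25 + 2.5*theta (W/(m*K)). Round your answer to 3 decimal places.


Step 1: k = 0.25 + 2.5 * theta
Step 2: k = 0.25 + 2.5 * 0.167
Step 3: k = 0.25 + 0.418
Step 4: k = 0.668 W/(m*K)

0.668


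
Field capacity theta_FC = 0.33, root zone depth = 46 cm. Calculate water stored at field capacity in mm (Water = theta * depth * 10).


Step 1: Water (mm) = theta_FC * depth (cm) * 10
Step 2: Water = 0.33 * 46 * 10
Step 3: Water = 151.8 mm

151.8


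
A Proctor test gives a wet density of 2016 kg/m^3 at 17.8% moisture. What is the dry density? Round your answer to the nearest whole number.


Step 1: Dry density = wet density / (1 + w/100)
Step 2: Dry density = 2016 / (1 + 17.8/100)
Step 3: Dry density = 2016 / 1.178
Step 4: Dry density = 1711 kg/m^3

1711


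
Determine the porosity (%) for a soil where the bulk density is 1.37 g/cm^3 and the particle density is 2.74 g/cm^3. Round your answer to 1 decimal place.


Step 1: Formula: n = 100 * (1 - BD / PD)
Step 2: n = 100 * (1 - 1.37 / 2.74)
Step 3: n = 100 * (1 - 0.5)
Step 4: n = 50.0%

50.0


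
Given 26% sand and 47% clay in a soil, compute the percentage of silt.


Step 1: sand + silt + clay = 100%
Step 2: silt = 100 - sand - clay
Step 3: silt = 100 - 26 - 47
Step 4: silt = 27%

27


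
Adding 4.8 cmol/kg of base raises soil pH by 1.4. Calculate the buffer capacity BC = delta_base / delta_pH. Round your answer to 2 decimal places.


Step 1: BC = change in base / change in pH
Step 2: BC = 4.8 / 1.4
Step 3: BC = 3.43 cmol/(kg*pH unit)

3.43


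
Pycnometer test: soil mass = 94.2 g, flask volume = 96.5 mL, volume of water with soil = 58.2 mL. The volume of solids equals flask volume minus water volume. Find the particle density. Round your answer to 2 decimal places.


Step 1: Volume of solids = flask volume - water volume with soil
Step 2: V_solids = 96.5 - 58.2 = 38.3 mL
Step 3: Particle density = mass / V_solids = 94.2 / 38.3 = 2.46 g/cm^3

2.46


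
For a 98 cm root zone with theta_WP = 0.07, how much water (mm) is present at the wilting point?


Step 1: Water (mm) = theta_WP * depth * 10
Step 2: Water = 0.07 * 98 * 10
Step 3: Water = 68.6 mm

68.6


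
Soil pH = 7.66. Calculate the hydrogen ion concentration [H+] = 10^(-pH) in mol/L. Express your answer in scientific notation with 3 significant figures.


Step 1: [H+] = 10^(-pH)
Step 2: [H+] = 10^(-7.66)
Step 3: [H+] = 2.19e-08 mol/L

2.19e-08


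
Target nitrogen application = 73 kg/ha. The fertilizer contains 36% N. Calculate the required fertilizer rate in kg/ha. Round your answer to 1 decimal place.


Step 1: Fertilizer rate = target N / (N content / 100)
Step 2: Rate = 73 / (36 / 100)
Step 3: Rate = 73 / 0.36
Step 4: Rate = 202.8 kg/ha

202.8


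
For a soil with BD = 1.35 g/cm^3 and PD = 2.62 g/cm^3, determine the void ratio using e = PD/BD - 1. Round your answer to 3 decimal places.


Step 1: e = PD / BD - 1
Step 2: e = 2.62 / 1.35 - 1
Step 3: e = 1.94074 - 1
Step 4: e = 0.941

0.941


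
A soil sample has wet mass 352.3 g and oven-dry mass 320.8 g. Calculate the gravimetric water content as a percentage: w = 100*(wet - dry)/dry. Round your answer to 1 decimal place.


Step 1: Water mass = wet - dry = 352.3 - 320.8 = 31.5 g
Step 2: w = 100 * water mass / dry mass
Step 3: w = 100 * 31.5 / 320.8 = 9.8%

9.8


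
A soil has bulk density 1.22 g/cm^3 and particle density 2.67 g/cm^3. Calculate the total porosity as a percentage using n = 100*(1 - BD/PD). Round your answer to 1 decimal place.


Step 1: Formula: n = 100 * (1 - BD / PD)
Step 2: n = 100 * (1 - 1.22 / 2.67)
Step 3: n = 100 * (1 - 0.45693)
Step 4: n = 54.3%

54.3


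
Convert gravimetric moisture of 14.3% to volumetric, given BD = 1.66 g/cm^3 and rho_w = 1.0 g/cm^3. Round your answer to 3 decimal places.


Step 1: theta = (w / 100) * BD / rho_w
Step 2: theta = (14.3 / 100) * 1.66 / 1.0
Step 3: theta = 0.143 * 1.66
Step 4: theta = 0.237

0.237


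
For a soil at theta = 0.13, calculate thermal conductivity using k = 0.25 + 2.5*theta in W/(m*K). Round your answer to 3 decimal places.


Step 1: k = 0.25 + 2.5 * theta
Step 2: k = 0.25 + 2.5 * 0.13
Step 3: k = 0.25 + 0.325
Step 4: k = 0.575 W/(m*K)

0.575


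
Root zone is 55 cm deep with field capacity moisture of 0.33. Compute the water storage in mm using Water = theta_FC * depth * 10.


Step 1: Water (mm) = theta_FC * depth (cm) * 10
Step 2: Water = 0.33 * 55 * 10
Step 3: Water = 181.5 mm

181.5


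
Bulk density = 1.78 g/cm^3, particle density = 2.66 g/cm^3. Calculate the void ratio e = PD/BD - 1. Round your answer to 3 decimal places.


Step 1: e = PD / BD - 1
Step 2: e = 2.66 / 1.78 - 1
Step 3: e = 1.49438 - 1
Step 4: e = 0.494

0.494


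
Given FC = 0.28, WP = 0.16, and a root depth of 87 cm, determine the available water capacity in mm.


Step 1: Available water = (FC - WP) * depth * 10
Step 2: AW = (0.28 - 0.16) * 87 * 10
Step 3: AW = 0.12 * 87 * 10
Step 4: AW = 104.4 mm

104.4


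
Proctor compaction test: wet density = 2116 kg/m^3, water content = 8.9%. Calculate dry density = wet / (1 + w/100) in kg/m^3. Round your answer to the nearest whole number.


Step 1: Dry density = wet density / (1 + w/100)
Step 2: Dry density = 2116 / (1 + 8.9/100)
Step 3: Dry density = 2116 / 1.089
Step 4: Dry density = 1943 kg/m^3

1943


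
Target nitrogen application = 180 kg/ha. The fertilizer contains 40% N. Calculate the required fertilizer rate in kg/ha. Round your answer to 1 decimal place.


Step 1: Fertilizer rate = target N / (N content / 100)
Step 2: Rate = 180 / (40 / 100)
Step 3: Rate = 180 / 0.4
Step 4: Rate = 450.0 kg/ha

450.0


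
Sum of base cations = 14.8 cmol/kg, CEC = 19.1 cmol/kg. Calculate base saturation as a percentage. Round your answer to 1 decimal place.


Step 1: BS = 100 * (sum of bases) / CEC
Step 2: BS = 100 * 14.8 / 19.1
Step 3: BS = 77.5%

77.5


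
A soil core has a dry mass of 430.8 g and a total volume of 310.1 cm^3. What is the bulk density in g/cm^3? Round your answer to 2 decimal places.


Step 1: Identify the formula: BD = dry mass / volume
Step 2: Substitute values: BD = 430.8 / 310.1
Step 3: BD = 1.39 g/cm^3

1.39


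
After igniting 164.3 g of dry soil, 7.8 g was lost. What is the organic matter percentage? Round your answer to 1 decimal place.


Step 1: OM% = 100 * LOI / sample mass
Step 2: OM = 100 * 7.8 / 164.3
Step 3: OM = 4.7%

4.7


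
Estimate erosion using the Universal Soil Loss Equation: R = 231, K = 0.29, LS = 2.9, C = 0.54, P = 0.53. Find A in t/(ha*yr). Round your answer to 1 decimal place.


Step 1: A = R * K * LS * C * P
Step 2: R * K = 231 * 0.29 = 66.99
Step 3: (R*K) * LS = 66.99 * 2.9 = 194.271
Step 4: * C * P = 194.271 * 0.54 * 0.53 = 55.6
Step 5: A = 55.6 t/(ha*yr)

55.6


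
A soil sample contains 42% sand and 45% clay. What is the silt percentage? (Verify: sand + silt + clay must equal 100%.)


Step 1: sand + silt + clay = 100%
Step 2: silt = 100 - sand - clay
Step 3: silt = 100 - 42 - 45
Step 4: silt = 13%

13


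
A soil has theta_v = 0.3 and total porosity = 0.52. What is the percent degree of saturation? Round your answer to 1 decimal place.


Step 1: S = 100 * theta_v / n
Step 2: S = 100 * 0.3 / 0.52
Step 3: S = 57.7%

57.7


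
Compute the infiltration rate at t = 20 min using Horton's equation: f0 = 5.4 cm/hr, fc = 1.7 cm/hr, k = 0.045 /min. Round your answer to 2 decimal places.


Step 1: f = fc + (f0 - fc) * exp(-k * t)
Step 2: exp(-0.045 * 20) = 0.40657
Step 3: f = 1.7 + (5.4 - 1.7) * 0.40657
Step 4: f = 1.7 + 3.7 * 0.40657
Step 5: f = 3.2 cm/hr

3.2


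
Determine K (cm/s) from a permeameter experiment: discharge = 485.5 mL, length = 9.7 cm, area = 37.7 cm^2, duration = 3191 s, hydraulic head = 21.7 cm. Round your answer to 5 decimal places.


Step 1: K = Q * L / (A * t * h)
Step 2: Numerator = 485.5 * 9.7 = 4709.35
Step 3: Denominator = 37.7 * 3191 * 21.7 = 2610525.19
Step 4: K = 4709.35 / 2610525.19 = 0.0018 cm/s

0.0018


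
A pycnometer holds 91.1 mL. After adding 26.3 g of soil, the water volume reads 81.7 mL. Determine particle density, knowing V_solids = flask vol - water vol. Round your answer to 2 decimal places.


Step 1: Volume of solids = flask volume - water volume with soil
Step 2: V_solids = 91.1 - 81.7 = 9.4 mL
Step 3: Particle density = mass / V_solids = 26.3 / 9.4 = 2.8 g/cm^3

2.8


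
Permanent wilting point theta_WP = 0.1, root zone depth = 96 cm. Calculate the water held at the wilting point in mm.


Step 1: Water (mm) = theta_WP * depth * 10
Step 2: Water = 0.1 * 96 * 10
Step 3: Water = 96.0 mm

96.0


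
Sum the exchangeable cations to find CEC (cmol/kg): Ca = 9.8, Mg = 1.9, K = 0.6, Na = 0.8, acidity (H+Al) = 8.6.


Step 1: CEC = Ca + Mg + K + Na + (H+Al)
Step 2: CEC = 9.8 + 1.9 + 0.6 + 0.8 + 8.6
Step 3: CEC = 21.7 cmol/kg

21.7


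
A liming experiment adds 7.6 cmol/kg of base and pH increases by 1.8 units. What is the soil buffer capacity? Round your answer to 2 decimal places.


Step 1: BC = change in base / change in pH
Step 2: BC = 7.6 / 1.8
Step 3: BC = 4.22 cmol/(kg*pH unit)

4.22


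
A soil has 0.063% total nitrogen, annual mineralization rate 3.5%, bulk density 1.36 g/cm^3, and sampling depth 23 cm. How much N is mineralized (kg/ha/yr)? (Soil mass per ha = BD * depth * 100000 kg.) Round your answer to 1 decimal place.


Step 1: Soil mass per ha = BD * depth * 100000 = 1.36 * 23 * 100000 = 3128000 kg
Step 2: Total N pool = soil mass * N%/100 = 3128000 * 0.063/100 = 1970.64 kg/ha
Step 3: N mineralized = N pool * rate%/100 = 1970.64 * 3.5/100 = 69.0 kg/ha/yr

69.0


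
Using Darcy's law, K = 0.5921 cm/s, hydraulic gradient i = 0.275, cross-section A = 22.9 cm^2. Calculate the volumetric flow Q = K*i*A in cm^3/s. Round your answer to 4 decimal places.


Step 1: Apply Darcy's law: Q = K * i * A
Step 2: Q = 0.5921 * 0.275 * 22.9
Step 3: Q = 3.7287 cm^3/s

3.7287


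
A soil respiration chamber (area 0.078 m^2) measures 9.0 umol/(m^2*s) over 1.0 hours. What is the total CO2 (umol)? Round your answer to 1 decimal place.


Step 1: Convert time to seconds: 1.0 hr * 3600 = 3600.0 s
Step 2: Total = flux * area * time_s
Step 3: Total = 9.0 * 0.078 * 3600.0
Step 4: Total = 2527.2 umol

2527.2


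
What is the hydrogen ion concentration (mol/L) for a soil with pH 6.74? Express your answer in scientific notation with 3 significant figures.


Step 1: [H+] = 10^(-pH)
Step 2: [H+] = 10^(-6.74)
Step 3: [H+] = 1.82e-07 mol/L

1.82e-07


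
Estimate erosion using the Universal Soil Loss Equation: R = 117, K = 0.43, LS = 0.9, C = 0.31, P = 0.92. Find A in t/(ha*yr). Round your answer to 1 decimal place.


Step 1: A = R * K * LS * C * P
Step 2: R * K = 117 * 0.43 = 50.31
Step 3: (R*K) * LS = 50.31 * 0.9 = 45.279
Step 4: * C * P = 45.279 * 0.31 * 0.92 = 12.9
Step 5: A = 12.9 t/(ha*yr)

12.9


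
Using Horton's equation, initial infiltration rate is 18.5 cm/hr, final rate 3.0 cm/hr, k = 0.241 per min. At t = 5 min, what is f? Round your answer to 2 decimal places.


Step 1: f = fc + (f0 - fc) * exp(-k * t)
Step 2: exp(-0.241 * 5) = 0.299692
Step 3: f = 3.0 + (18.5 - 3.0) * 0.299692
Step 4: f = 3.0 + 15.5 * 0.299692
Step 5: f = 7.65 cm/hr

7.65


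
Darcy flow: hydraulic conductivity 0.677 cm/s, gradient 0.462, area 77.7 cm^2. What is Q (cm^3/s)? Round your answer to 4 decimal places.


Step 1: Apply Darcy's law: Q = K * i * A
Step 2: Q = 0.677 * 0.462 * 77.7
Step 3: Q = 24.3025 cm^3/s

24.3025


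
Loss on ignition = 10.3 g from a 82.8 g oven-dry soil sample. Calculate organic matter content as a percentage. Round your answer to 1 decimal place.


Step 1: OM% = 100 * LOI / sample mass
Step 2: OM = 100 * 10.3 / 82.8
Step 3: OM = 12.4%

12.4


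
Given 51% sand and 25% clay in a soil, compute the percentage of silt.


Step 1: sand + silt + clay = 100%
Step 2: silt = 100 - sand - clay
Step 3: silt = 100 - 51 - 25
Step 4: silt = 24%

24


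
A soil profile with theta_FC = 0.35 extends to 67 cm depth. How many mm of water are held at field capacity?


Step 1: Water (mm) = theta_FC * depth (cm) * 10
Step 2: Water = 0.35 * 67 * 10
Step 3: Water = 234.5 mm

234.5


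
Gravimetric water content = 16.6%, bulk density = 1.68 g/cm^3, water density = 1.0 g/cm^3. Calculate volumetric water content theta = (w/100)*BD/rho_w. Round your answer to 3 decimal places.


Step 1: theta = (w / 100) * BD / rho_w
Step 2: theta = (16.6 / 100) * 1.68 / 1.0
Step 3: theta = 0.166 * 1.68
Step 4: theta = 0.279

0.279


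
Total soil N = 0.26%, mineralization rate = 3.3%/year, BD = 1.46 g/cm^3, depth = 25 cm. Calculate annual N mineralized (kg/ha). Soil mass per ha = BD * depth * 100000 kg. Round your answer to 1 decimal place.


Step 1: Soil mass per ha = BD * depth * 100000 = 1.46 * 25 * 100000 = 3650000 kg
Step 2: Total N pool = soil mass * N%/100 = 3650000 * 0.26/100 = 9490.0 kg/ha
Step 3: N mineralized = N pool * rate%/100 = 9490.0 * 3.3/100 = 313.2 kg/ha/yr

313.2


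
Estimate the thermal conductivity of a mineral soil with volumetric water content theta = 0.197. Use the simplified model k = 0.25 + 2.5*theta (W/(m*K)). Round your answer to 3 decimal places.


Step 1: k = 0.25 + 2.5 * theta
Step 2: k = 0.25 + 2.5 * 0.197
Step 3: k = 0.25 + 0.493
Step 4: k = 0.743 W/(m*K)

0.743


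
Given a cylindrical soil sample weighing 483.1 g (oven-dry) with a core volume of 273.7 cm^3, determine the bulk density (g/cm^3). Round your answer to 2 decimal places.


Step 1: Identify the formula: BD = dry mass / volume
Step 2: Substitute values: BD = 483.1 / 273.7
Step 3: BD = 1.77 g/cm^3

1.77


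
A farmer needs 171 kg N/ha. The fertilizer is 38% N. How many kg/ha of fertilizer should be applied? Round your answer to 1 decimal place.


Step 1: Fertilizer rate = target N / (N content / 100)
Step 2: Rate = 171 / (38 / 100)
Step 3: Rate = 171 / 0.38
Step 4: Rate = 450.0 kg/ha

450.0


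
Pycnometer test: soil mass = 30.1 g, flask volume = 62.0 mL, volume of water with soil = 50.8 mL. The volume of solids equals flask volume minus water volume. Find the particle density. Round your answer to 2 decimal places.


Step 1: Volume of solids = flask volume - water volume with soil
Step 2: V_solids = 62.0 - 50.8 = 11.2 mL
Step 3: Particle density = mass / V_solids = 30.1 / 11.2 = 2.69 g/cm^3

2.69


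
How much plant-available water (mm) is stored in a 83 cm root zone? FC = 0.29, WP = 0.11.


Step 1: Available water = (FC - WP) * depth * 10
Step 2: AW = (0.29 - 0.11) * 83 * 10
Step 3: AW = 0.18 * 83 * 10
Step 4: AW = 149.4 mm

149.4


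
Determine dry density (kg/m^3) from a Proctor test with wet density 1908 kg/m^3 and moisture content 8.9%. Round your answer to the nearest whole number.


Step 1: Dry density = wet density / (1 + w/100)
Step 2: Dry density = 1908 / (1 + 8.9/100)
Step 3: Dry density = 1908 / 1.089
Step 4: Dry density = 1752 kg/m^3

1752


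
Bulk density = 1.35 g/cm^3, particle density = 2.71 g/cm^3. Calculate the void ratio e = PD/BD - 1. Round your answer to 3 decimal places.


Step 1: e = PD / BD - 1
Step 2: e = 2.71 / 1.35 - 1
Step 3: e = 2.00741 - 1
Step 4: e = 1.007

1.007


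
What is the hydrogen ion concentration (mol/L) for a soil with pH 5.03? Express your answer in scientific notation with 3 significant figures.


Step 1: [H+] = 10^(-pH)
Step 2: [H+] = 10^(-5.03)
Step 3: [H+] = 9.33e-06 mol/L

9.33e-06


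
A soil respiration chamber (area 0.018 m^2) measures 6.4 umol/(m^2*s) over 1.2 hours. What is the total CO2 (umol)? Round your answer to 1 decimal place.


Step 1: Convert time to seconds: 1.2 hr * 3600 = 4320.0 s
Step 2: Total = flux * area * time_s
Step 3: Total = 6.4 * 0.018 * 4320.0
Step 4: Total = 497.7 umol

497.7


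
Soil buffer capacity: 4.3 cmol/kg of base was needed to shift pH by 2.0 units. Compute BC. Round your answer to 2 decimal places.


Step 1: BC = change in base / change in pH
Step 2: BC = 4.3 / 2.0
Step 3: BC = 2.15 cmol/(kg*pH unit)

2.15


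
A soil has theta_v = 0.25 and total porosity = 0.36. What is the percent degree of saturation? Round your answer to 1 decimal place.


Step 1: S = 100 * theta_v / n
Step 2: S = 100 * 0.25 / 0.36
Step 3: S = 69.4%

69.4


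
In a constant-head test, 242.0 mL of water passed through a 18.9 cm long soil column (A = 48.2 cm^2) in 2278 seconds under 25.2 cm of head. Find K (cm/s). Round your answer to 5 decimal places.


Step 1: K = Q * L / (A * t * h)
Step 2: Numerator = 242.0 * 18.9 = 4573.8
Step 3: Denominator = 48.2 * 2278 * 25.2 = 2766949.92
Step 4: K = 4573.8 / 2766949.92 = 0.00165 cm/s

0.00165


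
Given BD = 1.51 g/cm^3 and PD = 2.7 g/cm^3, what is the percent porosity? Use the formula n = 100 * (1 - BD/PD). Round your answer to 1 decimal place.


Step 1: Formula: n = 100 * (1 - BD / PD)
Step 2: n = 100 * (1 - 1.51 / 2.7)
Step 3: n = 100 * (1 - 0.55926)
Step 4: n = 44.1%

44.1


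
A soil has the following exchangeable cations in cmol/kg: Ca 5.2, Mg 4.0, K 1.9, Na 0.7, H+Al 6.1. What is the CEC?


Step 1: CEC = Ca + Mg + K + Na + (H+Al)
Step 2: CEC = 5.2 + 4.0 + 1.9 + 0.7 + 6.1
Step 3: CEC = 17.9 cmol/kg

17.9


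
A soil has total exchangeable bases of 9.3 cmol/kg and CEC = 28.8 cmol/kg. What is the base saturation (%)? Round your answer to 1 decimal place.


Step 1: BS = 100 * (sum of bases) / CEC
Step 2: BS = 100 * 9.3 / 28.8
Step 3: BS = 32.3%

32.3


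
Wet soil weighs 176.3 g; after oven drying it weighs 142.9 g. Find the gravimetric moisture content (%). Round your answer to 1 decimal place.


Step 1: Water mass = wet - dry = 176.3 - 142.9 = 33.4 g
Step 2: w = 100 * water mass / dry mass
Step 3: w = 100 * 33.4 / 142.9 = 23.4%

23.4


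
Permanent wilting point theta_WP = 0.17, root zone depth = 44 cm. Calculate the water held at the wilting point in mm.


Step 1: Water (mm) = theta_WP * depth * 10
Step 2: Water = 0.17 * 44 * 10
Step 3: Water = 74.8 mm

74.8


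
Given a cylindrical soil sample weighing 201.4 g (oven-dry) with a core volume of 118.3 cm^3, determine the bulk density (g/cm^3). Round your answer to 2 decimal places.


Step 1: Identify the formula: BD = dry mass / volume
Step 2: Substitute values: BD = 201.4 / 118.3
Step 3: BD = 1.7 g/cm^3

1.7


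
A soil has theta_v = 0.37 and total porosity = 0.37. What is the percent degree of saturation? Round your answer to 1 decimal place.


Step 1: S = 100 * theta_v / n
Step 2: S = 100 * 0.37 / 0.37
Step 3: S = 100.0%

100.0


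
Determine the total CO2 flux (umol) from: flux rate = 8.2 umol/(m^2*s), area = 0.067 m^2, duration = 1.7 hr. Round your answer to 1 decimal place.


Step 1: Convert time to seconds: 1.7 hr * 3600 = 6120.0 s
Step 2: Total = flux * area * time_s
Step 3: Total = 8.2 * 0.067 * 6120.0
Step 4: Total = 3362.3 umol

3362.3


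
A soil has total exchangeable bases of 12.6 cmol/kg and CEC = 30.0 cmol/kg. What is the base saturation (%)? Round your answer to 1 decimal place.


Step 1: BS = 100 * (sum of bases) / CEC
Step 2: BS = 100 * 12.6 / 30.0
Step 3: BS = 42.0%

42.0


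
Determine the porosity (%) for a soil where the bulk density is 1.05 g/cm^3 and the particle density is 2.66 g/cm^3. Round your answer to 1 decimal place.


Step 1: Formula: n = 100 * (1 - BD / PD)
Step 2: n = 100 * (1 - 1.05 / 2.66)
Step 3: n = 100 * (1 - 0.39474)
Step 4: n = 60.5%

60.5


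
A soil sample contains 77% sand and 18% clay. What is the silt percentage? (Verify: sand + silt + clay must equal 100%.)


Step 1: sand + silt + clay = 100%
Step 2: silt = 100 - sand - clay
Step 3: silt = 100 - 77 - 18
Step 4: silt = 5%

5


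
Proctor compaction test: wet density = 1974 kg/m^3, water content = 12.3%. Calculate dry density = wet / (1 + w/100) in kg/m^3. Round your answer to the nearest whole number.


Step 1: Dry density = wet density / (1 + w/100)
Step 2: Dry density = 1974 / (1 + 12.3/100)
Step 3: Dry density = 1974 / 1.123
Step 4: Dry density = 1758 kg/m^3

1758


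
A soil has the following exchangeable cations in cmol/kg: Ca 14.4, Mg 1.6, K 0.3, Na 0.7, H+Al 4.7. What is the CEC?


Step 1: CEC = Ca + Mg + K + Na + (H+Al)
Step 2: CEC = 14.4 + 1.6 + 0.3 + 0.7 + 4.7
Step 3: CEC = 21.7 cmol/kg

21.7


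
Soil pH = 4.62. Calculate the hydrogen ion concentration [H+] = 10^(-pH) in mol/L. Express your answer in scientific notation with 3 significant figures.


Step 1: [H+] = 10^(-pH)
Step 2: [H+] = 10^(-4.62)
Step 3: [H+] = 2.40e-05 mol/L

2.40e-05


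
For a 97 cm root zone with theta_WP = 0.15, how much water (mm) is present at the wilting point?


Step 1: Water (mm) = theta_WP * depth * 10
Step 2: Water = 0.15 * 97 * 10
Step 3: Water = 145.5 mm

145.5


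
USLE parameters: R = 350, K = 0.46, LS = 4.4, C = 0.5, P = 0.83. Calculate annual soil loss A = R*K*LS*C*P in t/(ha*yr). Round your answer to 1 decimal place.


Step 1: A = R * K * LS * C * P
Step 2: R * K = 350 * 0.46 = 161.0
Step 3: (R*K) * LS = 161.0 * 4.4 = 708.4
Step 4: * C * P = 708.4 * 0.5 * 0.83 = 294.0
Step 5: A = 294.0 t/(ha*yr)

294.0


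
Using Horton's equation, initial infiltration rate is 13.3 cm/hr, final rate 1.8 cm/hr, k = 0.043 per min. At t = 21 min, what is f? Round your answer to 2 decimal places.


Step 1: f = fc + (f0 - fc) * exp(-k * t)
Step 2: exp(-0.043 * 21) = 0.405352
Step 3: f = 1.8 + (13.3 - 1.8) * 0.405352
Step 4: f = 1.8 + 11.5 * 0.405352
Step 5: f = 6.46 cm/hr

6.46


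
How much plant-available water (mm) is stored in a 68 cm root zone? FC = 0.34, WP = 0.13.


Step 1: Available water = (FC - WP) * depth * 10
Step 2: AW = (0.34 - 0.13) * 68 * 10
Step 3: AW = 0.21 * 68 * 10
Step 4: AW = 142.8 mm

142.8


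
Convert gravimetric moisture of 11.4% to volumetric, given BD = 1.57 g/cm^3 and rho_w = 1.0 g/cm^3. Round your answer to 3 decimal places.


Step 1: theta = (w / 100) * BD / rho_w
Step 2: theta = (11.4 / 100) * 1.57 / 1.0
Step 3: theta = 0.114 * 1.57
Step 4: theta = 0.179

0.179


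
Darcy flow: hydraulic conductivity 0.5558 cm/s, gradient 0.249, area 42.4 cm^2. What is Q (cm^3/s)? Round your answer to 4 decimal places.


Step 1: Apply Darcy's law: Q = K * i * A
Step 2: Q = 0.5558 * 0.249 * 42.4
Step 3: Q = 5.8679 cm^3/s

5.8679


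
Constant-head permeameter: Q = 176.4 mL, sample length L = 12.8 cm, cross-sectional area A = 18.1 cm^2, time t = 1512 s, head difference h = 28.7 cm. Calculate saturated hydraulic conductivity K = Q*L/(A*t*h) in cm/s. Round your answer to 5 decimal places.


Step 1: K = Q * L / (A * t * h)
Step 2: Numerator = 176.4 * 12.8 = 2257.92
Step 3: Denominator = 18.1 * 1512 * 28.7 = 785438.64
Step 4: K = 2257.92 / 785438.64 = 0.00287 cm/s

0.00287


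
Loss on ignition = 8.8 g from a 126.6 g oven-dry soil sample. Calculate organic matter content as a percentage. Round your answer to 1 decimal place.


Step 1: OM% = 100 * LOI / sample mass
Step 2: OM = 100 * 8.8 / 126.6
Step 3: OM = 7.0%

7.0


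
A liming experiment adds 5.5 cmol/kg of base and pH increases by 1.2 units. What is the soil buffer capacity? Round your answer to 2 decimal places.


Step 1: BC = change in base / change in pH
Step 2: BC = 5.5 / 1.2
Step 3: BC = 4.58 cmol/(kg*pH unit)

4.58


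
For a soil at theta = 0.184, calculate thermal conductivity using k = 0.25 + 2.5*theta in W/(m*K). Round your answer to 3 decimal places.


Step 1: k = 0.25 + 2.5 * theta
Step 2: k = 0.25 + 2.5 * 0.184
Step 3: k = 0.25 + 0.46
Step 4: k = 0.71 W/(m*K)

0.71


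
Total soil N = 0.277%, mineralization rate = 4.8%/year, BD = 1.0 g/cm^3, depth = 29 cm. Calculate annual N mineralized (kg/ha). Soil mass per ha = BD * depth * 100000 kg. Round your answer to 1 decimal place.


Step 1: Soil mass per ha = BD * depth * 100000 = 1.0 * 29 * 100000 = 2900000 kg
Step 2: Total N pool = soil mass * N%/100 = 2900000 * 0.277/100 = 8033.0 kg/ha
Step 3: N mineralized = N pool * rate%/100 = 8033.0 * 4.8/100 = 385.6 kg/ha/yr

385.6


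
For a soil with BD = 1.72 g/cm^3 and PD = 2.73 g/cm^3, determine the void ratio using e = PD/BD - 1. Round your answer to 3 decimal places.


Step 1: e = PD / BD - 1
Step 2: e = 2.73 / 1.72 - 1
Step 3: e = 1.58721 - 1
Step 4: e = 0.587

0.587


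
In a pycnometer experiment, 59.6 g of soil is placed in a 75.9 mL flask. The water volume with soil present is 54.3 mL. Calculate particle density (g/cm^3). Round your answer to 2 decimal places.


Step 1: Volume of solids = flask volume - water volume with soil
Step 2: V_solids = 75.9 - 54.3 = 21.6 mL
Step 3: Particle density = mass / V_solids = 59.6 / 21.6 = 2.76 g/cm^3

2.76


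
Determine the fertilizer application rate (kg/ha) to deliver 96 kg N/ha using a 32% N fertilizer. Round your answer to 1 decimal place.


Step 1: Fertilizer rate = target N / (N content / 100)
Step 2: Rate = 96 / (32 / 100)
Step 3: Rate = 96 / 0.32
Step 4: Rate = 300.0 kg/ha

300.0


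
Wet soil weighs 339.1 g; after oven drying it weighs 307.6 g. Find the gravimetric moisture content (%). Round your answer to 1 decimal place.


Step 1: Water mass = wet - dry = 339.1 - 307.6 = 31.5 g
Step 2: w = 100 * water mass / dry mass
Step 3: w = 100 * 31.5 / 307.6 = 10.2%

10.2


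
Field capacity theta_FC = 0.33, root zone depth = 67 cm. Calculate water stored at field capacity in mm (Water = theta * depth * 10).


Step 1: Water (mm) = theta_FC * depth (cm) * 10
Step 2: Water = 0.33 * 67 * 10
Step 3: Water = 221.1 mm

221.1


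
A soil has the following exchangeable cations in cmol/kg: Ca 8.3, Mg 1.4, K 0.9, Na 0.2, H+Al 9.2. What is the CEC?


Step 1: CEC = Ca + Mg + K + Na + (H+Al)
Step 2: CEC = 8.3 + 1.4 + 0.9 + 0.2 + 9.2
Step 3: CEC = 20.0 cmol/kg

20.0


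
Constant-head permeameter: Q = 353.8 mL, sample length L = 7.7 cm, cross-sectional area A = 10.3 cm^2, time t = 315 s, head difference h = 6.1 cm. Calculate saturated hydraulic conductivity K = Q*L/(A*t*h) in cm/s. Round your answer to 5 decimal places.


Step 1: K = Q * L / (A * t * h)
Step 2: Numerator = 353.8 * 7.7 = 2724.26
Step 3: Denominator = 10.3 * 315 * 6.1 = 19791.45
Step 4: K = 2724.26 / 19791.45 = 0.13765 cm/s

0.13765


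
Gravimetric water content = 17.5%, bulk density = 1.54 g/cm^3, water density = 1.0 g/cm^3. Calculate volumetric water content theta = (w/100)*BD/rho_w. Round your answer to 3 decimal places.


Step 1: theta = (w / 100) * BD / rho_w
Step 2: theta = (17.5 / 100) * 1.54 / 1.0
Step 3: theta = 0.175 * 1.54
Step 4: theta = 0.27

0.27
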